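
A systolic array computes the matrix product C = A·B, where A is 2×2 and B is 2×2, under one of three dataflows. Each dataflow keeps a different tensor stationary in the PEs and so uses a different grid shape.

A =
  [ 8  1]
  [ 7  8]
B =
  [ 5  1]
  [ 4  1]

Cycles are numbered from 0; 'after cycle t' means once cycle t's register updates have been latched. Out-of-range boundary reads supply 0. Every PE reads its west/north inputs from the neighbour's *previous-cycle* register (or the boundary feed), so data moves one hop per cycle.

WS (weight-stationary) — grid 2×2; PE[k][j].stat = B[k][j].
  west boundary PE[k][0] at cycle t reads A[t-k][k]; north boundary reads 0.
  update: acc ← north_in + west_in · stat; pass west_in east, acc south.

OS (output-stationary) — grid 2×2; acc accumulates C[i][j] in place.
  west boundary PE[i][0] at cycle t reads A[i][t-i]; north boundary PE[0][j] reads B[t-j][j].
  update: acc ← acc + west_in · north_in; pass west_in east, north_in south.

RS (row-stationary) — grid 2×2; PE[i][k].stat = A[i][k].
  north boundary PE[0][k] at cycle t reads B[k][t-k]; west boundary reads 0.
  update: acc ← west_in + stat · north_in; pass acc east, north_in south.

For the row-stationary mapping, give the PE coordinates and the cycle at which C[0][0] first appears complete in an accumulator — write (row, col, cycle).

(row, col, cycle) = (0, 1, 1)

Under RS, C[0][0] lands at PE[0][1]:
  step 0 · PE0,1: acc=0; fwd→0 fwd↓0
  step 1 · PE0,1: acc=44; fwd→44 fwd↓4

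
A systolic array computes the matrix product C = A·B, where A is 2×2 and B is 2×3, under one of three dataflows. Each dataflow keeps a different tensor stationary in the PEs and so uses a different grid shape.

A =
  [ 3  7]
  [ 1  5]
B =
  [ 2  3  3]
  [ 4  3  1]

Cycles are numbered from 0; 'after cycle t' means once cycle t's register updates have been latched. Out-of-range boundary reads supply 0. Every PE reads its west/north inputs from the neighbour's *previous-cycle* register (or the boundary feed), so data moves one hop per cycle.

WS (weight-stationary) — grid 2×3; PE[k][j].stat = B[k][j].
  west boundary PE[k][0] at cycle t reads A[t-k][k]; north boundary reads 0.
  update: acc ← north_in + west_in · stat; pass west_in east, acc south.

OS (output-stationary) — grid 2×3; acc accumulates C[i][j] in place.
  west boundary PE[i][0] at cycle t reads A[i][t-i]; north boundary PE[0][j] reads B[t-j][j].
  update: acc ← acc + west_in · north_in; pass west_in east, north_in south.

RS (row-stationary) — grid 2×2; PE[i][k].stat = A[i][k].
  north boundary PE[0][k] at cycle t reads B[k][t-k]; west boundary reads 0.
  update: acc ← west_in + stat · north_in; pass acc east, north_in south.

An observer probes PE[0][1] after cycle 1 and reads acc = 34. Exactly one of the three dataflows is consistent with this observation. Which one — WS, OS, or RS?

WS (2×3 grid), PE[0][1]:
  cycle 0: PE[0][1] → acc 0, east 0, south 0
  cycle 1: PE[0][1] → acc 9, east 3, south 9
OS (2×3 grid), PE[0][1]:
  cycle 0: PE[0][1] → acc 0, east 0, south 0
  cycle 1: PE[0][1] → acc 9, east 3, south 3
RS (2×2 grid), PE[0][1]:
  cycle 0: PE[0][1] → acc 0, east 0, south 0
  cycle 1: PE[0][1] → acc 34, east 34, south 4

dataflow = RS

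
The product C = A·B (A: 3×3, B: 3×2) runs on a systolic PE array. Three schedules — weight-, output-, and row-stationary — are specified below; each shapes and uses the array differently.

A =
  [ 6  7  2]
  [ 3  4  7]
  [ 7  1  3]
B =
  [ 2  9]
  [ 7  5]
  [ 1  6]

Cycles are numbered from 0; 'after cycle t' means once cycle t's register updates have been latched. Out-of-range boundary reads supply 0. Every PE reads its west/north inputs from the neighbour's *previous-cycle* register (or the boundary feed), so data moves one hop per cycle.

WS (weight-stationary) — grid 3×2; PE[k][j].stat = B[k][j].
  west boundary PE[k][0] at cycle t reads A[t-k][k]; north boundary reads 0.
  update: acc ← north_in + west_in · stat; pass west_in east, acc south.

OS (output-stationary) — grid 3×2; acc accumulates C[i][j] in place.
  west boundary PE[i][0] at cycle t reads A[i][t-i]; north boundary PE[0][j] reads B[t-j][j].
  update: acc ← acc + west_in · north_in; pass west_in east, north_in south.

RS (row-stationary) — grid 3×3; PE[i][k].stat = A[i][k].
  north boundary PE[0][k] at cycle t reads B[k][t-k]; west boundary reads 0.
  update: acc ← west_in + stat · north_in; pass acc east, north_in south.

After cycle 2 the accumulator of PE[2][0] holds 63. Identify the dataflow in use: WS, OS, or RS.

dataflow = WS

WS [3×2] PE[2][0] across cycles:
  after 0 — PE[2][0] acc=0, pass-E 0, pass-S 0
  after 1 — PE[2][0] acc=0, pass-E 0, pass-S 0
  after 2 — PE[2][0] acc=63, pass-E 2, pass-S 63
OS [3×2] PE[2][0] across cycles:
  after 0 — PE[2][0] acc=0, pass-E 0, pass-S 0
  after 1 — PE[2][0] acc=0, pass-E 0, pass-S 0
  after 2 — PE[2][0] acc=14, pass-E 7, pass-S 2
RS [3×3] PE[2][0] across cycles:
  after 0 — PE[2][0] acc=0, pass-E 0, pass-S 0
  after 1 — PE[2][0] acc=0, pass-E 0, pass-S 0
  after 2 — PE[2][0] acc=14, pass-E 14, pass-S 2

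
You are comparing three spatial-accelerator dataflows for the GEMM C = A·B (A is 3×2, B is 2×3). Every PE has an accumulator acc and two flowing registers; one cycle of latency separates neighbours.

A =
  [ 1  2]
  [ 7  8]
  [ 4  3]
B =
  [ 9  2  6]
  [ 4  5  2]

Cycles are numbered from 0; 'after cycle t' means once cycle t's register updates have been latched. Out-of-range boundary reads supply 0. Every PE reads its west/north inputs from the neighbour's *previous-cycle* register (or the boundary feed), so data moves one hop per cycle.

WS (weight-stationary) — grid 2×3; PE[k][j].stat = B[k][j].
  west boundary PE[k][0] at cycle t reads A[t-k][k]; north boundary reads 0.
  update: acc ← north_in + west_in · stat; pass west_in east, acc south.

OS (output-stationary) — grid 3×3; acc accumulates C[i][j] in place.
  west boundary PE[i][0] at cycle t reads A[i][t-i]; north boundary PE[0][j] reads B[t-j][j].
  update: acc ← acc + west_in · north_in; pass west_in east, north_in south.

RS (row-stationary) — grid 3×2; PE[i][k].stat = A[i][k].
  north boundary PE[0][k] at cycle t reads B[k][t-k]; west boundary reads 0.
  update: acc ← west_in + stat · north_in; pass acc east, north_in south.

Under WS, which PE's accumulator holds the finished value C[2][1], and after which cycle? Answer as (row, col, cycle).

(row, col, cycle) = (1, 1, 4)

Under WS, C[2][1] lands at PE[1][1]:
  [0] (1,1) acc=0 (h:0 v:0)
  [1] (1,1) acc=0 (h:0 v:0)
  [2] (1,1) acc=12 (h:2 v:12)
  [3] (1,1) acc=54 (h:8 v:54)
  [4] (1,1) acc=23 (h:3 v:23)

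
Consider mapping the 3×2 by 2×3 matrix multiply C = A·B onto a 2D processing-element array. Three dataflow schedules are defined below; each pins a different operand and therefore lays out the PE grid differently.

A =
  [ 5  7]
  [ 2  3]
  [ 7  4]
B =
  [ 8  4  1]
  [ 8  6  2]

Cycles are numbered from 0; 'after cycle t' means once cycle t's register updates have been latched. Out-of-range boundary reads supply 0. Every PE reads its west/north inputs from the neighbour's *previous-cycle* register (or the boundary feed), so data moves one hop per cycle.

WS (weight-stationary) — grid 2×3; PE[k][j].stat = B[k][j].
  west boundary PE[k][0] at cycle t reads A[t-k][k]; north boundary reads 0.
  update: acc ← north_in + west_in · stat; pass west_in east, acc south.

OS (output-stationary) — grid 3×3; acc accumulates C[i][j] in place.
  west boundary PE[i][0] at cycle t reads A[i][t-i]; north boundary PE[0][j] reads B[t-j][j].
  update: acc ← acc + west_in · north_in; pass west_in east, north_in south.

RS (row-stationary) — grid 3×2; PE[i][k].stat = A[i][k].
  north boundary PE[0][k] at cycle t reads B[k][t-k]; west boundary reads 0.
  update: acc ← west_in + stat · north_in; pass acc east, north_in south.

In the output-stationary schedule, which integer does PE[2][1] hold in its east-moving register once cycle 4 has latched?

Tracing OS — 3×3 array, target PE[2][1]:
  cycle 0: PE[1][1] → acc 0, east 0, south 0
  cycle 0: PE[2][0] → acc 0, east 0, south 0
  cycle 0: PE[2][1] → acc 0, east 0, south 0
  cycle 1: PE[1][1] → acc 0, east 0, south 0
  cycle 1: PE[2][0] → acc 0, east 0, south 0
  cycle 1: PE[2][1] → acc 0, east 0, south 0
  cycle 2: PE[1][1] → acc 8, east 2, south 4
  cycle 2: PE[2][0] → acc 56, east 7, south 8
  cycle 2: PE[2][1] → acc 0, east 0, south 0
  cycle 3: PE[1][1] → acc 26, east 3, south 6
  cycle 3: PE[2][0] → acc 88, east 4, south 8
  cycle 3: PE[2][1] → acc 28, east 7, south 4
  cycle 4: PE[1][1] → acc 26, east 0, south 0
  cycle 4: PE[2][0] → acc 88, east 0, south 0
  cycle 4: PE[2][1] → acc 52, east 4, south 6

register = 4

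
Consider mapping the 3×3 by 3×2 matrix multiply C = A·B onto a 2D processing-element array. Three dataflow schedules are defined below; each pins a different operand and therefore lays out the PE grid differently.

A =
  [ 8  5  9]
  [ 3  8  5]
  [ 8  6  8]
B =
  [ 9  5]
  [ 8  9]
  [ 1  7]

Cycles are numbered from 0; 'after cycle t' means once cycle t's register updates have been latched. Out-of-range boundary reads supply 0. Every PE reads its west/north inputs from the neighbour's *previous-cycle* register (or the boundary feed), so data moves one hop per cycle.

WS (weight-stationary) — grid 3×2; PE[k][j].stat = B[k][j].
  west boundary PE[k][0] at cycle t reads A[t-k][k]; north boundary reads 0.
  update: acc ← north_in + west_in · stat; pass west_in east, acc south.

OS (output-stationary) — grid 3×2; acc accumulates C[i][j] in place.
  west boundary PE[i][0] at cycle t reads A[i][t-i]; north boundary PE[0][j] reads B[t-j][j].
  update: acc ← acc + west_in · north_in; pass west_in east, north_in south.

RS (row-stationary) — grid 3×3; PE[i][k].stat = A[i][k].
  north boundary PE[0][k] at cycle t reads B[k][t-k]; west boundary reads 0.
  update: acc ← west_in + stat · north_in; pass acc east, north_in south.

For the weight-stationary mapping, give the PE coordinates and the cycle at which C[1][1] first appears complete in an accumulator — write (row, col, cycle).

(row, col, cycle) = (2, 1, 4)

WS: C[1][1] accumulates in PE[2][1]:
  [0] (2,1) acc=0 (h:0 v:0)
  [1] (2,1) acc=0 (h:0 v:0)
  [2] (2,1) acc=0 (h:0 v:0)
  [3] (2,1) acc=148 (h:9 v:148)
  [4] (2,1) acc=122 (h:5 v:122)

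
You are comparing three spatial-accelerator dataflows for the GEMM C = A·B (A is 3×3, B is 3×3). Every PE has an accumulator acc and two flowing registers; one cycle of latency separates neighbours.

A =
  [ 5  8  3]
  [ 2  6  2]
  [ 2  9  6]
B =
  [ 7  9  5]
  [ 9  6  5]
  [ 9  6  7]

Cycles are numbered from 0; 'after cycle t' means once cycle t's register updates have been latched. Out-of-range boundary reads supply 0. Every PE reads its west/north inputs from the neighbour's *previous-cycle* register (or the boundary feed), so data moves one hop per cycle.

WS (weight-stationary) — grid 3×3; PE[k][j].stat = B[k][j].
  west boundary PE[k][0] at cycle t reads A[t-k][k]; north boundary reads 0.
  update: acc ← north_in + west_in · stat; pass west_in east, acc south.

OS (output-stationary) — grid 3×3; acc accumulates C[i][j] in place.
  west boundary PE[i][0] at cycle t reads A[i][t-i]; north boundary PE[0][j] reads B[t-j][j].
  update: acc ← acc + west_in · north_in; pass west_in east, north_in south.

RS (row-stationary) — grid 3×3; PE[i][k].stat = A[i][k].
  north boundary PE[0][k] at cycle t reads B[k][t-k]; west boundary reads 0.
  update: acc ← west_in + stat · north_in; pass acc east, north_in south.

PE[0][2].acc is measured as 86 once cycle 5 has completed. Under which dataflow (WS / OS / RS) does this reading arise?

dataflow = OS

WS [3×3] PE[0][2] across cycles:
  step 0 · PE0,2: acc=0; fwd→0 fwd↓0
  step 1 · PE0,2: acc=0; fwd→0 fwd↓0
  step 2 · PE0,2: acc=25; fwd→5 fwd↓25
  step 3 · PE0,2: acc=10; fwd→2 fwd↓10
  step 4 · PE0,2: acc=10; fwd→2 fwd↓10
  step 5 · PE0,2: acc=0; fwd→0 fwd↓0
OS [3×3] PE[0][2] across cycles:
  step 0 · PE0,2: acc=0; fwd→0 fwd↓0
  step 1 · PE0,2: acc=0; fwd→0 fwd↓0
  step 2 · PE0,2: acc=25; fwd→5 fwd↓5
  step 3 · PE0,2: acc=65; fwd→8 fwd↓5
  step 4 · PE0,2: acc=86; fwd→3 fwd↓7
  step 5 · PE0,2: acc=86; fwd→0 fwd↓0
RS [3×3] PE[0][2] across cycles:
  step 0 · PE0,2: acc=0; fwd→0 fwd↓0
  step 1 · PE0,2: acc=0; fwd→0 fwd↓0
  step 2 · PE0,2: acc=134; fwd→134 fwd↓9
  step 3 · PE0,2: acc=111; fwd→111 fwd↓6
  step 4 · PE0,2: acc=86; fwd→86 fwd↓7
  step 5 · PE0,2: acc=0; fwd→0 fwd↓0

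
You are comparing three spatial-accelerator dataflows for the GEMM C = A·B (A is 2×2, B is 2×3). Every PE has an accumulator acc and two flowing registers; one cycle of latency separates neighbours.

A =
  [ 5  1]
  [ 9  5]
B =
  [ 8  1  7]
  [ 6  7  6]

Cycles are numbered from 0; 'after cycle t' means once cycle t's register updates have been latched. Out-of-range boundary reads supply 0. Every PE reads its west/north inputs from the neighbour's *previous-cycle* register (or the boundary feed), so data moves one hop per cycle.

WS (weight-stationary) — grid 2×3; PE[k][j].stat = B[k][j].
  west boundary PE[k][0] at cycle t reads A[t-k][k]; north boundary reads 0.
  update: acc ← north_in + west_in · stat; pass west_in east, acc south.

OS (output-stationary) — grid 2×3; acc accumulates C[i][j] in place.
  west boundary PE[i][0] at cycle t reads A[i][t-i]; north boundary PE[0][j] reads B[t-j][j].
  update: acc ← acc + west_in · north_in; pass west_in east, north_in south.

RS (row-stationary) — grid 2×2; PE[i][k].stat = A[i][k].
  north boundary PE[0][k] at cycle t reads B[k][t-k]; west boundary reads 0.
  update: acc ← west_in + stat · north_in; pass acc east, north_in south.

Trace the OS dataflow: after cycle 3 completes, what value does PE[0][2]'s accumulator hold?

PE[0][2].acc = 41

Tracing OS — 2×3 array, target PE[0][2]:
  [0] (0,1) acc=0 (h:0 v:0)
  [0] (0,2) acc=0 (h:0 v:0)
  [1] (0,1) acc=5 (h:5 v:1)
  [1] (0,2) acc=0 (h:0 v:0)
  [2] (0,1) acc=12 (h:1 v:7)
  [2] (0,2) acc=35 (h:5 v:7)
  [3] (0,1) acc=12 (h:0 v:0)
  [3] (0,2) acc=41 (h:1 v:6)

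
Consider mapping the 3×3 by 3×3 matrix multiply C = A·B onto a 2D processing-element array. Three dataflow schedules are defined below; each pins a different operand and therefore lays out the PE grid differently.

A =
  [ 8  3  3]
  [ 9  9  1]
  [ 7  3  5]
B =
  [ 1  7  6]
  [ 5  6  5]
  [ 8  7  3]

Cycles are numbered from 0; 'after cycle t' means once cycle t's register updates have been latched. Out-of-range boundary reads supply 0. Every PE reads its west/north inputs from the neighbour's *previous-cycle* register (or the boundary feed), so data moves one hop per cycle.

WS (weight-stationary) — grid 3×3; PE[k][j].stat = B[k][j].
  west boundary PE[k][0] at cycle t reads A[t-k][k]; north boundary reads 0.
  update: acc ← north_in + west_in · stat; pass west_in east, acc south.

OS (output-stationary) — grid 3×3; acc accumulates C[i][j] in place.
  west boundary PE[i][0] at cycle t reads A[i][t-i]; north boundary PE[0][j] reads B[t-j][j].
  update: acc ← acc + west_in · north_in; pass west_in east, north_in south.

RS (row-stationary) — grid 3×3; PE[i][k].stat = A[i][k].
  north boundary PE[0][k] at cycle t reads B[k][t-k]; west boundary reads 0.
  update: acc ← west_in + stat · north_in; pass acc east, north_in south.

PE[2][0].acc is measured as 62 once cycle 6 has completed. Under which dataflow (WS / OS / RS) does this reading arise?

dataflow = OS

Under WS (3×3), PE[2][0]:
  [0] (2,0) acc=0 (h:0 v:0)
  [1] (2,0) acc=0 (h:0 v:0)
  [2] (2,0) acc=47 (h:3 v:47)
  [3] (2,0) acc=62 (h:1 v:62)
  [4] (2,0) acc=62 (h:5 v:62)
  [5] (2,0) acc=0 (h:0 v:0)
  [6] (2,0) acc=0 (h:0 v:0)
Under OS (3×3), PE[2][0]:
  [0] (2,0) acc=0 (h:0 v:0)
  [1] (2,0) acc=0 (h:0 v:0)
  [2] (2,0) acc=7 (h:7 v:1)
  [3] (2,0) acc=22 (h:3 v:5)
  [4] (2,0) acc=62 (h:5 v:8)
  [5] (2,0) acc=62 (h:0 v:0)
  [6] (2,0) acc=62 (h:0 v:0)
Under RS (3×3), PE[2][0]:
  [0] (2,0) acc=0 (h:0 v:0)
  [1] (2,0) acc=0 (h:0 v:0)
  [2] (2,0) acc=7 (h:7 v:1)
  [3] (2,0) acc=49 (h:49 v:7)
  [4] (2,0) acc=42 (h:42 v:6)
  [5] (2,0) acc=0 (h:0 v:0)
  [6] (2,0) acc=0 (h:0 v:0)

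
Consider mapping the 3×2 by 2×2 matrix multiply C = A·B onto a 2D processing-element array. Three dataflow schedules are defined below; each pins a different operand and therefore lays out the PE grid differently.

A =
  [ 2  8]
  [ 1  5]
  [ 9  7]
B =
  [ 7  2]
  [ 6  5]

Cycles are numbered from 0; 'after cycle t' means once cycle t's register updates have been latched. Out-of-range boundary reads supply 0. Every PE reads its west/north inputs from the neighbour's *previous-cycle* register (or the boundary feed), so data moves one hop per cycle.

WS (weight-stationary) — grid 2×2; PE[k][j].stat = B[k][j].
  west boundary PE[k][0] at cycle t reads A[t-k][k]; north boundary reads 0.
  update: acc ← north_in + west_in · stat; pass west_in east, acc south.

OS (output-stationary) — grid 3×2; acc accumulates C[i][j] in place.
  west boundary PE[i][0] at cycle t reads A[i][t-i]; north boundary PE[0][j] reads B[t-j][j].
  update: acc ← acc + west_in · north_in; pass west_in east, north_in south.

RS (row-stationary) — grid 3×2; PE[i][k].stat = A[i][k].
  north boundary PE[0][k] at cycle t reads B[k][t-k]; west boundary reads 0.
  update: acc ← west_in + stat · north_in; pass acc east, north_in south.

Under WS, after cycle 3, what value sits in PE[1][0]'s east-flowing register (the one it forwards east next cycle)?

register = 7

WS on a 2×2 grid — tracing PE[1][0] and its feeders:
  @0  [0,0]  acc 14  |  →2  ↓14
  @0  [1,0]  acc 0  |  →0  ↓0
  @1  [0,0]  acc 7  |  →1  ↓7
  @1  [1,0]  acc 62  |  →8  ↓62
  @2  [0,0]  acc 63  |  →9  ↓63
  @2  [1,0]  acc 37  |  →5  ↓37
  @3  [0,0]  acc 0  |  →0  ↓0
  @3  [1,0]  acc 105  |  →7  ↓105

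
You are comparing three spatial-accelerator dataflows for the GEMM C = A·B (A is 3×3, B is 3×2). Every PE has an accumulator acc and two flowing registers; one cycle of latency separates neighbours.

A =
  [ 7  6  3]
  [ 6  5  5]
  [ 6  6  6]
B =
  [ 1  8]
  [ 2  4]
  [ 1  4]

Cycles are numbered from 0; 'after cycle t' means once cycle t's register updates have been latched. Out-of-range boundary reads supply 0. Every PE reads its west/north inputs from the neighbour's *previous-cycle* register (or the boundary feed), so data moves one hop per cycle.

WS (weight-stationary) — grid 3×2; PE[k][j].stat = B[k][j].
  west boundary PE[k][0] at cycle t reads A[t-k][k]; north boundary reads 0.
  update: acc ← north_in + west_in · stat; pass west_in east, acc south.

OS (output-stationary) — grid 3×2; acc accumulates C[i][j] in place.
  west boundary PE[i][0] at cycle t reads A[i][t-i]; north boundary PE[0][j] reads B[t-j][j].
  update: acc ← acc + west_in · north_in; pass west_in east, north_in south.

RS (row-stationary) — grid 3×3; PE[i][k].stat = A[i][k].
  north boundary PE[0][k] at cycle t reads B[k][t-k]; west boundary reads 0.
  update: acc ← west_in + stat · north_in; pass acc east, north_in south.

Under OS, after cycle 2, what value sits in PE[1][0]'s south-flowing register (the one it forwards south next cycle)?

register = 2

Tracing OS — 3×2 array, target PE[1][0]:
  c0 r0c0: 7 / 7 / 1
  c0 r1c0: 0 / 0 / 0
  c1 r0c0: 19 / 6 / 2
  c1 r1c0: 6 / 6 / 1
  c2 r0c0: 22 / 3 / 1
  c2 r1c0: 16 / 5 / 2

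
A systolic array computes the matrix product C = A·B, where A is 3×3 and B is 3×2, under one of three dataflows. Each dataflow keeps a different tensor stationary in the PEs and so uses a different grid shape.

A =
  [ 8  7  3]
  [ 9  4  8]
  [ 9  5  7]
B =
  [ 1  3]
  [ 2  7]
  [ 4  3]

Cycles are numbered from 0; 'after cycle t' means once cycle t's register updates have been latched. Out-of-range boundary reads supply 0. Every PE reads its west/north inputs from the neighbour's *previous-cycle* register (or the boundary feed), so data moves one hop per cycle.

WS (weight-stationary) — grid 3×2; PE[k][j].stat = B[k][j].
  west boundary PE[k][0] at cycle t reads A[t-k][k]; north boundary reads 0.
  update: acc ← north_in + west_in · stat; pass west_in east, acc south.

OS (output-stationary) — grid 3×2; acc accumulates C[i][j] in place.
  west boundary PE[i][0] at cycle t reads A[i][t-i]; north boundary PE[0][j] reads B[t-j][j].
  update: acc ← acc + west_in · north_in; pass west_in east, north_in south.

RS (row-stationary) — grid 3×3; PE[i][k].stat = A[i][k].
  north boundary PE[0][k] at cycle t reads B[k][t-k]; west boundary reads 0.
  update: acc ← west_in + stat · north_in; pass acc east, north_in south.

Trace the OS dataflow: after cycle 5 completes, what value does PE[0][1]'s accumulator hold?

PE[0][1].acc = 82

Tracing OS — 3×2 array, target PE[0][1]:
  0: (0,0).acc=8  regs=<8,1>
  0: (0,1).acc=0  regs=<0,0>
  1: (0,0).acc=22  regs=<7,2>
  1: (0,1).acc=24  regs=<8,3>
  2: (0,0).acc=34  regs=<3,4>
  2: (0,1).acc=73  regs=<7,7>
  3: (0,0).acc=34  regs=<0,0>
  3: (0,1).acc=82  regs=<3,3>
  4: (0,0).acc=34  regs=<0,0>
  4: (0,1).acc=82  regs=<0,0>
  5: (0,0).acc=34  regs=<0,0>
  5: (0,1).acc=82  regs=<0,0>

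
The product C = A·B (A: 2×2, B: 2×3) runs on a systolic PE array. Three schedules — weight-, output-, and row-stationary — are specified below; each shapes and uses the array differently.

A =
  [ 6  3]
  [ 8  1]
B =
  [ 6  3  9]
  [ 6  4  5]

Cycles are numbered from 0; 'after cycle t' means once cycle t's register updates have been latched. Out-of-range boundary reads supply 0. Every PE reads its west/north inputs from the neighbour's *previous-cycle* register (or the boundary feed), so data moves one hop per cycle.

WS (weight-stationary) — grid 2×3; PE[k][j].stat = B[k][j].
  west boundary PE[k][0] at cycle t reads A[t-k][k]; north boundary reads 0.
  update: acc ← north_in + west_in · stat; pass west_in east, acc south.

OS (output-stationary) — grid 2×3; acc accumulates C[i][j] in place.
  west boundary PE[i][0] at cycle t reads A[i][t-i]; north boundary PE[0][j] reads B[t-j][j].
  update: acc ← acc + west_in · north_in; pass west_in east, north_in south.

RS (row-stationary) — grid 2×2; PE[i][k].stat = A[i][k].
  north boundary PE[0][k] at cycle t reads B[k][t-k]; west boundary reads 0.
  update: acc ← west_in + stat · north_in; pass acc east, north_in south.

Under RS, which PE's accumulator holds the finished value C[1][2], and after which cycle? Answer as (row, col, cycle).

Under RS, C[1][2] lands at PE[1][1]:
  step 0 · PE1,1: acc=0; fwd→0 fwd↓0
  step 1 · PE1,1: acc=0; fwd→0 fwd↓0
  step 2 · PE1,1: acc=54; fwd→54 fwd↓6
  step 3 · PE1,1: acc=28; fwd→28 fwd↓4
  step 4 · PE1,1: acc=77; fwd→77 fwd↓5

(row, col, cycle) = (1, 1, 4)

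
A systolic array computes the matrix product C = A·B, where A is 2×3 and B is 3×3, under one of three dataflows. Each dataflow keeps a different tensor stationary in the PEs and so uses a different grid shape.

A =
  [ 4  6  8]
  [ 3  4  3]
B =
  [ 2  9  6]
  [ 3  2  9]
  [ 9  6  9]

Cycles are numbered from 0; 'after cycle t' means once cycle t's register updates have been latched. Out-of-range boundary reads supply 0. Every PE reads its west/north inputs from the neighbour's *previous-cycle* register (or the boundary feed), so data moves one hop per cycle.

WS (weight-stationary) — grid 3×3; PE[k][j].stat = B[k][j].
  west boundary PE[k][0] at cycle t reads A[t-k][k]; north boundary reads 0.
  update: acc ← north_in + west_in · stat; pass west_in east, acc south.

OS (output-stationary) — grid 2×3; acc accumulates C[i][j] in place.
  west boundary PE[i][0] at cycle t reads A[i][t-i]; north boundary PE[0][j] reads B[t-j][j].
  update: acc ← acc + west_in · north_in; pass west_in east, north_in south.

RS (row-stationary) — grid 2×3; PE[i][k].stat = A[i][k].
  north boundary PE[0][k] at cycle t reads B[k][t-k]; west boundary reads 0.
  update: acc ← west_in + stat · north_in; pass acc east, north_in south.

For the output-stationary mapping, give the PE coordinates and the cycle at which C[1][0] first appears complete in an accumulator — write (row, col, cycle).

(row, col, cycle) = (1, 0, 3)

OS — PE[1][0] is where C[1][0] collects:
  t=0 PE[1][0]: acc=0 h=0 v=0
  t=1 PE[1][0]: acc=6 h=3 v=2
  t=2 PE[1][0]: acc=18 h=4 v=3
  t=3 PE[1][0]: acc=45 h=3 v=9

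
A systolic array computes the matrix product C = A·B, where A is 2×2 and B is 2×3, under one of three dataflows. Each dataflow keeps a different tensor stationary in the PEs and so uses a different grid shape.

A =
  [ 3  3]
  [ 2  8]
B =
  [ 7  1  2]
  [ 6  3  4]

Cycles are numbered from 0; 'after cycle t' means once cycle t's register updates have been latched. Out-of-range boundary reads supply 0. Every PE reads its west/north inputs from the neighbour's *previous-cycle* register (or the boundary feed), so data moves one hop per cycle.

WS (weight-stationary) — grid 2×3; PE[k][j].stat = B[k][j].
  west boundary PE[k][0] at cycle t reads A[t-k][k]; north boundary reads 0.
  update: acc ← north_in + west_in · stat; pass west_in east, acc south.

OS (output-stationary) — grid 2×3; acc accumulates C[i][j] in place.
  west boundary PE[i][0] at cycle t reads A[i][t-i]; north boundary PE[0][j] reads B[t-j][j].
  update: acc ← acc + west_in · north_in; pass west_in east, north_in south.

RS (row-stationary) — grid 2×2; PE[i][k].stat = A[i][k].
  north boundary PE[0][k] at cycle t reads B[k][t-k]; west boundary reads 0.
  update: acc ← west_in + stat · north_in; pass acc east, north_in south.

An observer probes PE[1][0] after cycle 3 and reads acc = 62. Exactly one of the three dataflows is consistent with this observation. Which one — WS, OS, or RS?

dataflow = OS

WS (2×3 grid), PE[1][0]:
  [0] (1,0) acc=0 (h:0 v:0)
  [1] (1,0) acc=39 (h:3 v:39)
  [2] (1,0) acc=62 (h:8 v:62)
  [3] (1,0) acc=0 (h:0 v:0)
OS (2×3 grid), PE[1][0]:
  [0] (1,0) acc=0 (h:0 v:0)
  [1] (1,0) acc=14 (h:2 v:7)
  [2] (1,0) acc=62 (h:8 v:6)
  [3] (1,0) acc=62 (h:0 v:0)
RS (2×2 grid), PE[1][0]:
  [0] (1,0) acc=0 (h:0 v:0)
  [1] (1,0) acc=14 (h:14 v:7)
  [2] (1,0) acc=2 (h:2 v:1)
  [3] (1,0) acc=4 (h:4 v:2)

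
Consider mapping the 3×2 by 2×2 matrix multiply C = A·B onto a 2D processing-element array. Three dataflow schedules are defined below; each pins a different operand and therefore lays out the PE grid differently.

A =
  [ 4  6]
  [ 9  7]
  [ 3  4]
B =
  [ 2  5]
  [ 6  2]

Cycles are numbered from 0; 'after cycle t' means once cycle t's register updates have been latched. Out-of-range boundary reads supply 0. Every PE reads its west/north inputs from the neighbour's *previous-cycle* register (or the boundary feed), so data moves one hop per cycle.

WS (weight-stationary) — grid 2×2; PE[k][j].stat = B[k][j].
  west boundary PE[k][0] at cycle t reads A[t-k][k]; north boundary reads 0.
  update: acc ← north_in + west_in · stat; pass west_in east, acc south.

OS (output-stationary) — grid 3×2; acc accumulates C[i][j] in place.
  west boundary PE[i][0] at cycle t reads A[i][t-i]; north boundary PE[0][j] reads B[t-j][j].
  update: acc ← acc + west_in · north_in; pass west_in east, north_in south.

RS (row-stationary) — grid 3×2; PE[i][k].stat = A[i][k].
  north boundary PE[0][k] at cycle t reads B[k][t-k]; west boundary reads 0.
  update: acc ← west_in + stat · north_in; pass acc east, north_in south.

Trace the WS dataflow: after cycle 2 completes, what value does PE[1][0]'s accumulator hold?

WS (2×2). Following PE[1][0] plus its west/north inputs:
  @0  [0,0]  acc 8  |  →4  ↓8
  @0  [1,0]  acc 0  |  →0  ↓0
  @1  [0,0]  acc 18  |  →9  ↓18
  @1  [1,0]  acc 44  |  →6  ↓44
  @2  [0,0]  acc 6  |  →3  ↓6
  @2  [1,0]  acc 60  |  →7  ↓60

PE[1][0].acc = 60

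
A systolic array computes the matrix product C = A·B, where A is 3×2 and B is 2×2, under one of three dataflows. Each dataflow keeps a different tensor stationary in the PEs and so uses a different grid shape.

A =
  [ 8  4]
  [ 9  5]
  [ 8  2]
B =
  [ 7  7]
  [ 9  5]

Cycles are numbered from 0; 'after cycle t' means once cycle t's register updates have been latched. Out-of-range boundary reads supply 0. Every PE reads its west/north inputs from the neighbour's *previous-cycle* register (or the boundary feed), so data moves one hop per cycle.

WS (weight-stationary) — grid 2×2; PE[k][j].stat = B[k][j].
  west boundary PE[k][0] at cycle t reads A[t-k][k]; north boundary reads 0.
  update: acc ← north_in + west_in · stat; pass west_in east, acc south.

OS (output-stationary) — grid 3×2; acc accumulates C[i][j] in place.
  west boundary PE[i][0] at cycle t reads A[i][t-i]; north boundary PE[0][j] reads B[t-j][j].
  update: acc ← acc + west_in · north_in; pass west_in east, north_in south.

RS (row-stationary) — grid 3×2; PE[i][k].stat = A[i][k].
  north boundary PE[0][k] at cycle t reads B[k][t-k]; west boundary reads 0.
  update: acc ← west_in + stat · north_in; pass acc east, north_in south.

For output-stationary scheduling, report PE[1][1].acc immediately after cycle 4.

Tracing OS — 3×2 array, target PE[1][1]:
  @0  [0,1]  acc 0  |  →0  ↓0
  @0  [1,0]  acc 0  |  →0  ↓0
  @0  [1,1]  acc 0  |  →0  ↓0
  @1  [0,1]  acc 56  |  →8  ↓7
  @1  [1,0]  acc 63  |  →9  ↓7
  @1  [1,1]  acc 0  |  →0  ↓0
  @2  [0,1]  acc 76  |  →4  ↓5
  @2  [1,0]  acc 108  |  →5  ↓9
  @2  [1,1]  acc 63  |  →9  ↓7
  @3  [0,1]  acc 76  |  →0  ↓0
  @3  [1,0]  acc 108  |  →0  ↓0
  @3  [1,1]  acc 88  |  →5  ↓5
  @4  [0,1]  acc 76  |  →0  ↓0
  @4  [1,0]  acc 108  |  →0  ↓0
  @4  [1,1]  acc 88  |  →0  ↓0

PE[1][1].acc = 88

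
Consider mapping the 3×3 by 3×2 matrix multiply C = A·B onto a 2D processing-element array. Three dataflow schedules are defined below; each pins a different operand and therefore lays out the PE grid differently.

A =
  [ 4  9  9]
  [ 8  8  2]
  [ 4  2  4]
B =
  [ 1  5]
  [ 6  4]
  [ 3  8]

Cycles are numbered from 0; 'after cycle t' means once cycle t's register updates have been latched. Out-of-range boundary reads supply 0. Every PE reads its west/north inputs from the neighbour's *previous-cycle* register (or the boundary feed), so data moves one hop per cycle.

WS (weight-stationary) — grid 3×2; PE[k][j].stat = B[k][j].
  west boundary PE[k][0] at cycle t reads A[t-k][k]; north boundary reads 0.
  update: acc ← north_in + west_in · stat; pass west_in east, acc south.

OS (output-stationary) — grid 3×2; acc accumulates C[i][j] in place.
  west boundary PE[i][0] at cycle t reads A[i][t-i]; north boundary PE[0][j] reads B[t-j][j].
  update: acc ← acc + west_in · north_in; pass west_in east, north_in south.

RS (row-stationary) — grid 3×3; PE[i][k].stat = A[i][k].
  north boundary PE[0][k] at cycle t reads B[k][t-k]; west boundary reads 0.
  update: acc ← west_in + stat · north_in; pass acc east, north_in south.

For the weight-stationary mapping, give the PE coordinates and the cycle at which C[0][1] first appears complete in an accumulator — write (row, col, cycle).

WS: C[0][1] accumulates in PE[2][1]:
  @0  [2,1]  acc 0  |  →0  ↓0
  @1  [2,1]  acc 0  |  →0  ↓0
  @2  [2,1]  acc 0  |  →0  ↓0
  @3  [2,1]  acc 128  |  →9  ↓128

(row, col, cycle) = (2, 1, 3)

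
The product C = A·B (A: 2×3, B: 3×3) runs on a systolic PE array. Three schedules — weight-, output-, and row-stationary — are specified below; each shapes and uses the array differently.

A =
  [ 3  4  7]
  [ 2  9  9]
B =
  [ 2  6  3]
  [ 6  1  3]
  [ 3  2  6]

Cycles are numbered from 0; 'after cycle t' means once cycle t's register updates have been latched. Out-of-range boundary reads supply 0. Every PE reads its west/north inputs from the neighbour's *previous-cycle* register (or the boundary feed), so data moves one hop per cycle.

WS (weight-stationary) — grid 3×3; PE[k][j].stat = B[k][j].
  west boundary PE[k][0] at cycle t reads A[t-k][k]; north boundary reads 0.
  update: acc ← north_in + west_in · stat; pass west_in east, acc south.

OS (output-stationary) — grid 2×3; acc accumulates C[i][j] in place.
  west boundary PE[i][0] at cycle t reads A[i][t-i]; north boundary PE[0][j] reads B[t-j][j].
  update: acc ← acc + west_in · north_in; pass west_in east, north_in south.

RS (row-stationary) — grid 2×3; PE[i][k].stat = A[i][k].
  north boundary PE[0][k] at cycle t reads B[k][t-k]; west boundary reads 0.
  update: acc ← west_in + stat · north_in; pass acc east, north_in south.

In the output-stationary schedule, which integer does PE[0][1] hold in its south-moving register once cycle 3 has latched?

OS (2×3). Following PE[0][1] plus its west/north inputs:
  0: (0,0).acc=6  regs=<3,2>
  0: (0,1).acc=0  regs=<0,0>
  1: (0,0).acc=30  regs=<4,6>
  1: (0,1).acc=18  regs=<3,6>
  2: (0,0).acc=51  regs=<7,3>
  2: (0,1).acc=22  regs=<4,1>
  3: (0,0).acc=51  regs=<0,0>
  3: (0,1).acc=36  regs=<7,2>

register = 2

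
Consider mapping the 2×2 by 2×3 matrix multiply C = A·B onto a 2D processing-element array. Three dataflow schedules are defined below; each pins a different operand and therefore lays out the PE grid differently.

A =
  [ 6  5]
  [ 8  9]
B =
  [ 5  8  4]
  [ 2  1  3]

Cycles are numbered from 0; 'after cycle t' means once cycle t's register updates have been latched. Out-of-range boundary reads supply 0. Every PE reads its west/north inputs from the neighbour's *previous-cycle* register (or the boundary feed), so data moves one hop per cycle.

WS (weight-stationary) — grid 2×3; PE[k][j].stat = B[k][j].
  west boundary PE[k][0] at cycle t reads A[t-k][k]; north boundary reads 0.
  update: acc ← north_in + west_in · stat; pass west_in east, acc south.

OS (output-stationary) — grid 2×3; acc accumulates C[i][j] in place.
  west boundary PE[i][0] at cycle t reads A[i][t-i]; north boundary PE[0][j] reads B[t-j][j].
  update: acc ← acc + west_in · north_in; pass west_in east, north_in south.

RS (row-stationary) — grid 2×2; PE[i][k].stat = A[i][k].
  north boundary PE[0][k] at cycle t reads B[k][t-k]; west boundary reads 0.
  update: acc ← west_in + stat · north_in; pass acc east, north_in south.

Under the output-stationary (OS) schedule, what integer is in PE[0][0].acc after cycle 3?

Tracing OS — 2×3 array, target PE[0][0]:
  cycle 0: PE[0][0] → acc 30, east 6, south 5
  cycle 1: PE[0][0] → acc 40, east 5, south 2
  cycle 2: PE[0][0] → acc 40, east 0, south 0
  cycle 3: PE[0][0] → acc 40, east 0, south 0

PE[0][0].acc = 40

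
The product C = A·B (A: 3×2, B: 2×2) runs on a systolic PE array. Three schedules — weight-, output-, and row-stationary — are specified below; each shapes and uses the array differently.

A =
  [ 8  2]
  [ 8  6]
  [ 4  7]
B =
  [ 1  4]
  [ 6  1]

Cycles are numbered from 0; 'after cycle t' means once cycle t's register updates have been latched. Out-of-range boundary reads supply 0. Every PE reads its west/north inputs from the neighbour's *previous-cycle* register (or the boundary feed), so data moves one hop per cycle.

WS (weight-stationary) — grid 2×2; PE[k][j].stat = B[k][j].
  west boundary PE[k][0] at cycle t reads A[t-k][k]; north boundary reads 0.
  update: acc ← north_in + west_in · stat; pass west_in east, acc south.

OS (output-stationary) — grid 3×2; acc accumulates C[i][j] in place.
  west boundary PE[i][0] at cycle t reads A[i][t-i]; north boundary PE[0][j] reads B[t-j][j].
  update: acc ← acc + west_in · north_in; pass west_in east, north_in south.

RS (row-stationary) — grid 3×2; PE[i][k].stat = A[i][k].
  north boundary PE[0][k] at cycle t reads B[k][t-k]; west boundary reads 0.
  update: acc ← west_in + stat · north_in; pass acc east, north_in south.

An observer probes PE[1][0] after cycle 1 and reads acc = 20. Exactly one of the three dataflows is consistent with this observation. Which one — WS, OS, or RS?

Under WS (2×2), PE[1][0]:
  t=0 PE[1][0]: acc=0 h=0 v=0
  t=1 PE[1][0]: acc=20 h=2 v=20
Under OS (3×2), PE[1][0]:
  t=0 PE[1][0]: acc=0 h=0 v=0
  t=1 PE[1][0]: acc=8 h=8 v=1
Under RS (3×2), PE[1][0]:
  t=0 PE[1][0]: acc=0 h=0 v=0
  t=1 PE[1][0]: acc=8 h=8 v=1

dataflow = WS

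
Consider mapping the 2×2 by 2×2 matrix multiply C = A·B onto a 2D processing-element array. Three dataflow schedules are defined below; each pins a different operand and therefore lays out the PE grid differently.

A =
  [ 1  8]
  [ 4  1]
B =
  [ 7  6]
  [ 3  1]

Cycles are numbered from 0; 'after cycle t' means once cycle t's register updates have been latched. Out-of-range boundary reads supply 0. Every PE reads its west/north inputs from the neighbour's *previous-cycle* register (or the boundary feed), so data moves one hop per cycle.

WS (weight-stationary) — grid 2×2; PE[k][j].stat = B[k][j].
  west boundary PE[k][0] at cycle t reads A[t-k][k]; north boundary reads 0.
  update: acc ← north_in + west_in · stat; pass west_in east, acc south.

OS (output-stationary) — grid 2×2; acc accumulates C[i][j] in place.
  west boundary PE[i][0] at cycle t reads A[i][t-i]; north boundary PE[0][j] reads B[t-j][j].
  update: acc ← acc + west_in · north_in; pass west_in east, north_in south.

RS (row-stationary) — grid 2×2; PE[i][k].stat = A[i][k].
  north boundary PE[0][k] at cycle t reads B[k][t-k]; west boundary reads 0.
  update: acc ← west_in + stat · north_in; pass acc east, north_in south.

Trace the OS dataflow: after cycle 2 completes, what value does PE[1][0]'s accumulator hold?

PE[1][0].acc = 31

OS (2×2). Following PE[1][0] plus its west/north inputs:
  after 0 — PE[0][0] acc=7, pass-E 1, pass-S 7
  after 0 — PE[1][0] acc=0, pass-E 0, pass-S 0
  after 1 — PE[0][0] acc=31, pass-E 8, pass-S 3
  after 1 — PE[1][0] acc=28, pass-E 4, pass-S 7
  after 2 — PE[0][0] acc=31, pass-E 0, pass-S 0
  after 2 — PE[1][0] acc=31, pass-E 1, pass-S 3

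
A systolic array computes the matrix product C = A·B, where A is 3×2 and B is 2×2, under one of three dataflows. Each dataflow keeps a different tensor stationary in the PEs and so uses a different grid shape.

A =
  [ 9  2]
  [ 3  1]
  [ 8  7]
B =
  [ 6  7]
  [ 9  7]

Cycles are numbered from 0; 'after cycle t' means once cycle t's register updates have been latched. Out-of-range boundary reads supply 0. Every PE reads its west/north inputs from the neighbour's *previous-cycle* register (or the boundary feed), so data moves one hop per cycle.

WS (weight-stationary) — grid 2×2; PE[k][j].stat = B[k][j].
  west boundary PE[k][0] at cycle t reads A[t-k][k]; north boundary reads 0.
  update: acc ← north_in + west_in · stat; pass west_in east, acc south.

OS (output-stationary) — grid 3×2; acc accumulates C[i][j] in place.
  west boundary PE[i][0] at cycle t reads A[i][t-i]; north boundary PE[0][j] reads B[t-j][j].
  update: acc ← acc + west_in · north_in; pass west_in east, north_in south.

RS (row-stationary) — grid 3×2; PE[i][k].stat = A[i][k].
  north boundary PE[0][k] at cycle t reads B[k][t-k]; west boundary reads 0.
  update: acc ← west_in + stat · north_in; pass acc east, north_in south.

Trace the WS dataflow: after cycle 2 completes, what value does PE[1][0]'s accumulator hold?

PE[1][0].acc = 27

WS 2×2: PE[1][0] cycle-by-cycle (with neighbour feeds):
  0: (0,0).acc=54  regs=<9,54>
  0: (1,0).acc=0  regs=<0,0>
  1: (0,0).acc=18  regs=<3,18>
  1: (1,0).acc=72  regs=<2,72>
  2: (0,0).acc=48  regs=<8,48>
  2: (1,0).acc=27  regs=<1,27>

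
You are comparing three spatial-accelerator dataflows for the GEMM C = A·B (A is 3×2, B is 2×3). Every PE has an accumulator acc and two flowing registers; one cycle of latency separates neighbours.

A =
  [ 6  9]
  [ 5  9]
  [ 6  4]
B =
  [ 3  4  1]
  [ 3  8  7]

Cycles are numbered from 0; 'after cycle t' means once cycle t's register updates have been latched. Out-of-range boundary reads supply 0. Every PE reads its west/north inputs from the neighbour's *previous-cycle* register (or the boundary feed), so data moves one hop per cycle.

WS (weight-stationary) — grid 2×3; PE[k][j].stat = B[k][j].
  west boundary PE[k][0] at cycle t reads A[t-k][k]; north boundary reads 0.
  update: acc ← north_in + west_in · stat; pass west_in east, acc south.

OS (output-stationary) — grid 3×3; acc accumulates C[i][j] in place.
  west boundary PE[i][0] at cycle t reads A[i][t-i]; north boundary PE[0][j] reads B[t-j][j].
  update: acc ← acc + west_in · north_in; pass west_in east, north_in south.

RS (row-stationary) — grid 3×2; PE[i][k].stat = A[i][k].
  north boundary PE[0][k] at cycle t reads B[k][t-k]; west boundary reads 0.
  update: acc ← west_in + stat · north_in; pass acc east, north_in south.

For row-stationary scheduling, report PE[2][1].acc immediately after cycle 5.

RS 3×2: PE[2][1] cycle-by-cycle (with neighbour feeds):
  [0] (1,1) acc=0 (h:0 v:0)
  [0] (2,0) acc=0 (h:0 v:0)
  [0] (2,1) acc=0 (h:0 v:0)
  [1] (1,1) acc=0 (h:0 v:0)
  [1] (2,0) acc=0 (h:0 v:0)
  [1] (2,1) acc=0 (h:0 v:0)
  [2] (1,1) acc=42 (h:42 v:3)
  [2] (2,0) acc=18 (h:18 v:3)
  [2] (2,1) acc=0 (h:0 v:0)
  [3] (1,1) acc=92 (h:92 v:8)
  [3] (2,0) acc=24 (h:24 v:4)
  [3] (2,1) acc=30 (h:30 v:3)
  [4] (1,1) acc=68 (h:68 v:7)
  [4] (2,0) acc=6 (h:6 v:1)
  [4] (2,1) acc=56 (h:56 v:8)
  [5] (1,1) acc=0 (h:0 v:0)
  [5] (2,0) acc=0 (h:0 v:0)
  [5] (2,1) acc=34 (h:34 v:7)

PE[2][1].acc = 34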